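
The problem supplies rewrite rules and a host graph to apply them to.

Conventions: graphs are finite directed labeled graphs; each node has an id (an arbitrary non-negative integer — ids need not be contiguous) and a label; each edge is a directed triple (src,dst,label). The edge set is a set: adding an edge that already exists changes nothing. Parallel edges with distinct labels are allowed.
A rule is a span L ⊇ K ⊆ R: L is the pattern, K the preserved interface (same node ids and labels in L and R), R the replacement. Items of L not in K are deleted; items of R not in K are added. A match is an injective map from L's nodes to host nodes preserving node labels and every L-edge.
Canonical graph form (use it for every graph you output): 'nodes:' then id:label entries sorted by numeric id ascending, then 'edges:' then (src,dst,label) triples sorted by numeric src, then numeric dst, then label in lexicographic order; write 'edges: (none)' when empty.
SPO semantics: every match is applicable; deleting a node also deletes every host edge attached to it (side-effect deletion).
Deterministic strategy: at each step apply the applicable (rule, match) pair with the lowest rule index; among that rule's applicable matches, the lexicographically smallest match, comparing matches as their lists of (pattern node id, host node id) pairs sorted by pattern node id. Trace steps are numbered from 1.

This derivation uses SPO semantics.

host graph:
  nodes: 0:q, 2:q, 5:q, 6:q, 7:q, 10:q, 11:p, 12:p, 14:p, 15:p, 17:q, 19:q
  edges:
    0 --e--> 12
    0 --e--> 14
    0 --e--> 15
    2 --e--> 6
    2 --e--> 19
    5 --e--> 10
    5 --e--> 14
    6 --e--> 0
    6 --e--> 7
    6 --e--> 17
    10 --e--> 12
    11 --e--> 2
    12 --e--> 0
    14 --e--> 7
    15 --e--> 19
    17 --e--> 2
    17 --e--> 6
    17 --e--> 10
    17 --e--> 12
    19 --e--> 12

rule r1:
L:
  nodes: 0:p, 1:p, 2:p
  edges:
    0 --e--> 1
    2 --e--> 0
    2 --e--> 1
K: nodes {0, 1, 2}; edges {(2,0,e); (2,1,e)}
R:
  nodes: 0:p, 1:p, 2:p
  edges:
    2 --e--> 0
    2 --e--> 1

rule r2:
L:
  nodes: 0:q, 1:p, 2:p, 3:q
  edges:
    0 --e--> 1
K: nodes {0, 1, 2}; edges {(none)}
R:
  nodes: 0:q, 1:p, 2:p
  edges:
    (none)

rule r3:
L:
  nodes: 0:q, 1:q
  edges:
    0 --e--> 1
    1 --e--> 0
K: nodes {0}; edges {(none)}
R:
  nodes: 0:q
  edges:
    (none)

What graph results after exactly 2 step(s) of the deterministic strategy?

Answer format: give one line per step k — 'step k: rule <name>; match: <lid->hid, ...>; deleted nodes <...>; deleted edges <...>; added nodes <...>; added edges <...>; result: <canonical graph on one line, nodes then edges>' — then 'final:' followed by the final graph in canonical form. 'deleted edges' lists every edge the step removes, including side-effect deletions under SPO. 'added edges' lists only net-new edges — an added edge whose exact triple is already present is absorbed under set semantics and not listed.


step 1: rule r2; match: 0->0, 1->12, 2->11, 3->2; deleted nodes 2; deleted edges (0,12,e); (2,6,e); (2,19,e); (11,2,e); (17,2,e); added nodes (none); added edges (none); result: nodes: 0:q, 5:q, 6:q, 7:q, 10:q, 11:p, 12:p, 14:p, 15:p, 17:q, 19:q edges: (0,14,e); (0,15,e); (5,10,e); (5,14,e); (6,0,e); (6,7,e); (6,17,e); (10,12,e); (12,0,e); (14,7,e); (15,19,e); (17,6,e); (17,10,e); (17,12,e); (19,12,e)
step 2: rule r2; match: 0->0, 1->14, 2->11, 3->5; deleted nodes 5; deleted edges (0,14,e); (5,10,e); (5,14,e); added nodes (none); added edges (none); result: nodes: 0:q, 6:q, 7:q, 10:q, 11:p, 12:p, 14:p, 15:p, 17:q, 19:q edges: (0,15,e); (6,0,e); (6,7,e); (6,17,e); (10,12,e); (12,0,e); (14,7,e); (15,19,e); (17,6,e); (17,10,e); (17,12,e); (19,12,e)
final:
nodes: 0:q, 6:q, 7:q, 10:q, 11:p, 12:p, 14:p, 15:p, 17:q, 19:q
edges: (0,15,e); (6,0,e); (6,7,e); (6,17,e); (10,12,e); (12,0,e); (14,7,e); (15,19,e); (17,6,e); (17,10,e); (17,12,e); (19,12,e)


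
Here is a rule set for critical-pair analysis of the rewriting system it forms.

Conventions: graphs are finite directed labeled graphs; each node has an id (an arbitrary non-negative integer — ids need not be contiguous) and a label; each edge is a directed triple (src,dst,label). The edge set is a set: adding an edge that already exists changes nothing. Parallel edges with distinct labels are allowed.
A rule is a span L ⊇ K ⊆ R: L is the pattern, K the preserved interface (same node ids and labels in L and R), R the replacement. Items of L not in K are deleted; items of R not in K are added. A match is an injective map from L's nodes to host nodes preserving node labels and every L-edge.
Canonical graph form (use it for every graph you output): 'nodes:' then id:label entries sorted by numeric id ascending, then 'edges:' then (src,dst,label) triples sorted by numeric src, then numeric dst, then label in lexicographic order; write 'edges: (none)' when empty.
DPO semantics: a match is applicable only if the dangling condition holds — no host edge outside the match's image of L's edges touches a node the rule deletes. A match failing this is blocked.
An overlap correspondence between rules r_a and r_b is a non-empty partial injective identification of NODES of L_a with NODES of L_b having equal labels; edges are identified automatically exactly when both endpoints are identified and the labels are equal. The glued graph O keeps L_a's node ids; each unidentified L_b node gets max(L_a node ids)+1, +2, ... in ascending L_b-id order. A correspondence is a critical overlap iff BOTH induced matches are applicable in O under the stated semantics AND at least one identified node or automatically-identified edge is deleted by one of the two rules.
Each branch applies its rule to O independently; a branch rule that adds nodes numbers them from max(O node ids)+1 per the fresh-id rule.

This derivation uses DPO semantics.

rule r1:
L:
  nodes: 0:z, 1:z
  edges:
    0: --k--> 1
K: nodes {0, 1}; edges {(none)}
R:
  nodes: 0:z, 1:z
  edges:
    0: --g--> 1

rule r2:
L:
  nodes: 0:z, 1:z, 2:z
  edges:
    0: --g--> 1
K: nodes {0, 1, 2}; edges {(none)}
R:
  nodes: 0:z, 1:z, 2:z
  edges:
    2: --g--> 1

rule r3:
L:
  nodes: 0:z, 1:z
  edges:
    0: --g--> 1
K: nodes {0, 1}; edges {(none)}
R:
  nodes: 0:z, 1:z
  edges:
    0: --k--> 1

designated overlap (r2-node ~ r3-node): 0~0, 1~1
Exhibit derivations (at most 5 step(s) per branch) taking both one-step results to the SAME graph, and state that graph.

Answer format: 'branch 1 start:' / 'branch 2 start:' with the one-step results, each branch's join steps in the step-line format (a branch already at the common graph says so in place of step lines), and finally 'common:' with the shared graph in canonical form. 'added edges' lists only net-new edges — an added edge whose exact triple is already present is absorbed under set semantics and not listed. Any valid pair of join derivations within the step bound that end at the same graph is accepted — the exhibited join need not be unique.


branch 1 start:
nodes: 0:z, 1:z, 2:z
edges: (2,1,g)
branch 2 start:
nodes: 0:z, 1:z, 2:z
edges: (0,1,k)
branch 1 step 1: rule r2; match: 0->2, 1->1, 2->0; deleted nodes (none); deleted edges (2,1,g); added nodes (none); added edges (0,1,g); result: nodes: 0:z, 1:z, 2:z edges: (0,1,g)
branch 2 step 1: rule r1; match: 0->0, 1->1; deleted nodes (none); deleted edges (0,1,k); added nodes (none); added edges (0,1,g); result: nodes: 0:z, 1:z, 2:z edges: (0,1,g)
common:
nodes: 0:z, 1:z, 2:z
edges: (0,1,g)


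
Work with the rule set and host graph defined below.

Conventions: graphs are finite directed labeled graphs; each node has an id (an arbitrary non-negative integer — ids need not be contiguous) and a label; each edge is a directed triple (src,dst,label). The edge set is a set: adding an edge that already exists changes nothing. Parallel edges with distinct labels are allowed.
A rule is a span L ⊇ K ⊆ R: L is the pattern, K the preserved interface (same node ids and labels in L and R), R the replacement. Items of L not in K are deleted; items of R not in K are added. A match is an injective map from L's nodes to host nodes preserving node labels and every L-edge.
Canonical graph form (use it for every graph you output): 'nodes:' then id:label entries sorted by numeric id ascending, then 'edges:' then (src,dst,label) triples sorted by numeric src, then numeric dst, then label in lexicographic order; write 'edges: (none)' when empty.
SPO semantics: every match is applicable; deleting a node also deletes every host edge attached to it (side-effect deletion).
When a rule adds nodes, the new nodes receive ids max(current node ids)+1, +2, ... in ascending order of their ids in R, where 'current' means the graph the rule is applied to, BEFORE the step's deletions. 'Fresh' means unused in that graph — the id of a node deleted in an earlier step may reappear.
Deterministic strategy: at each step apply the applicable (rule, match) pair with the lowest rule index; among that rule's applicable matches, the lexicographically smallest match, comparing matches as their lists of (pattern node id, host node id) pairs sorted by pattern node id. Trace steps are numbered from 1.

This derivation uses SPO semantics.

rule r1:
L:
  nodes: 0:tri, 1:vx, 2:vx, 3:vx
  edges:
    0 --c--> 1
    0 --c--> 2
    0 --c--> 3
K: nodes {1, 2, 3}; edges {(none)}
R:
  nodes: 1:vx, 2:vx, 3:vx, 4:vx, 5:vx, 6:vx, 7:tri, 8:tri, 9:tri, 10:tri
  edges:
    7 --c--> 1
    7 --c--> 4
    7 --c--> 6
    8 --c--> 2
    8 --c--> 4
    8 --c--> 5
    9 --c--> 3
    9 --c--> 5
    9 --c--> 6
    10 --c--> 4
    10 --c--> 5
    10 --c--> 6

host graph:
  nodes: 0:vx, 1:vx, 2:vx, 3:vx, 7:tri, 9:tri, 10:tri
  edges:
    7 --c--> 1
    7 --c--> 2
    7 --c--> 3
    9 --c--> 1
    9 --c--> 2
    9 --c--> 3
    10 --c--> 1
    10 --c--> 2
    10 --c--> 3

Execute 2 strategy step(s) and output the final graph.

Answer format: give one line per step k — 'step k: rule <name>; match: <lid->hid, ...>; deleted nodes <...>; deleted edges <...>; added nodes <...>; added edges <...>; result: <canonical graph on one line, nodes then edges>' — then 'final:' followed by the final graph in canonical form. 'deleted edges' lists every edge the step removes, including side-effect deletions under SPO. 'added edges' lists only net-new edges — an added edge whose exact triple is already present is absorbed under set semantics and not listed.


step 1: rule r1; match: 0->7, 1->1, 2->2, 3->3; deleted nodes 7; deleted edges (7,1,c); (7,2,c); (7,3,c); added nodes 11, 12, 13, 14, 15, 16, 17; added edges (14,1,c); (14,11,c); (14,13,c); (15,2,c); (15,11,c); (15,12,c); (16,3,c); (16,12,c); (16,13,c); (17,11,c); (17,12,c); (17,13,c); result: nodes: 0:vx, 1:vx, 2:vx, 3:vx, 9:tri, 10:tri, 11:vx, 12:vx, 13:vx, 14:tri, 15:tri, 16:tri, 17:tri edges: (9,1,c); (9,2,c); (9,3,c); (10,1,c); (10,2,c); (10,3,c); (14,1,c); (14,11,c); (14,13,c); (15,2,c); (15,11,c); (15,12,c); (16,3,c); (16,12,c); (16,13,c); (17,11,c); (17,12,c); (17,13,c)
step 2: rule r1; match: 0->9, 1->1, 2->2, 3->3; deleted nodes 9; deleted edges (9,1,c); (9,2,c); (9,3,c); added nodes 18, 19, 20, 21, 22, 23, 24; added edges (21,1,c); (21,18,c); (21,20,c); (22,2,c); (22,18,c); (22,19,c); (23,3,c); (23,19,c); (23,20,c); (24,18,c); (24,19,c); (24,20,c); result: nodes: 0:vx, 1:vx, 2:vx, 3:vx, 10:tri, 11:vx, 12:vx, 13:vx, 14:tri, 15:tri, 16:tri, 17:tri, 18:vx, 19:vx, 20:vx, 21:tri, 22:tri, 23:tri, 24:tri edges: (10,1,c); (10,2,c); (10,3,c); (14,1,c); (14,11,c); (14,13,c); (15,2,c); (15,11,c); (15,12,c); (16,3,c); (16,12,c); (16,13,c); (17,11,c); (17,12,c); (17,13,c); (21,1,c); (21,18,c); (21,20,c); (22,2,c); (22,18,c); (22,19,c); (23,3,c); (23,19,c); (23,20,c); (24,18,c); (24,19,c); (24,20,c)
final:
nodes: 0:vx, 1:vx, 2:vx, 3:vx, 10:tri, 11:vx, 12:vx, 13:vx, 14:tri, 15:tri, 16:tri, 17:tri, 18:vx, 19:vx, 20:vx, 21:tri, 22:tri, 23:tri, 24:tri
edges: (10,1,c); (10,2,c); (10,3,c); (14,1,c); (14,11,c); (14,13,c); (15,2,c); (15,11,c); (15,12,c); (16,3,c); (16,12,c); (16,13,c); (17,11,c); (17,12,c); (17,13,c); (21,1,c); (21,18,c); (21,20,c); (22,2,c); (22,18,c); (22,19,c); (23,3,c); (23,19,c); (23,20,c); (24,18,c); (24,19,c); (24,20,c)


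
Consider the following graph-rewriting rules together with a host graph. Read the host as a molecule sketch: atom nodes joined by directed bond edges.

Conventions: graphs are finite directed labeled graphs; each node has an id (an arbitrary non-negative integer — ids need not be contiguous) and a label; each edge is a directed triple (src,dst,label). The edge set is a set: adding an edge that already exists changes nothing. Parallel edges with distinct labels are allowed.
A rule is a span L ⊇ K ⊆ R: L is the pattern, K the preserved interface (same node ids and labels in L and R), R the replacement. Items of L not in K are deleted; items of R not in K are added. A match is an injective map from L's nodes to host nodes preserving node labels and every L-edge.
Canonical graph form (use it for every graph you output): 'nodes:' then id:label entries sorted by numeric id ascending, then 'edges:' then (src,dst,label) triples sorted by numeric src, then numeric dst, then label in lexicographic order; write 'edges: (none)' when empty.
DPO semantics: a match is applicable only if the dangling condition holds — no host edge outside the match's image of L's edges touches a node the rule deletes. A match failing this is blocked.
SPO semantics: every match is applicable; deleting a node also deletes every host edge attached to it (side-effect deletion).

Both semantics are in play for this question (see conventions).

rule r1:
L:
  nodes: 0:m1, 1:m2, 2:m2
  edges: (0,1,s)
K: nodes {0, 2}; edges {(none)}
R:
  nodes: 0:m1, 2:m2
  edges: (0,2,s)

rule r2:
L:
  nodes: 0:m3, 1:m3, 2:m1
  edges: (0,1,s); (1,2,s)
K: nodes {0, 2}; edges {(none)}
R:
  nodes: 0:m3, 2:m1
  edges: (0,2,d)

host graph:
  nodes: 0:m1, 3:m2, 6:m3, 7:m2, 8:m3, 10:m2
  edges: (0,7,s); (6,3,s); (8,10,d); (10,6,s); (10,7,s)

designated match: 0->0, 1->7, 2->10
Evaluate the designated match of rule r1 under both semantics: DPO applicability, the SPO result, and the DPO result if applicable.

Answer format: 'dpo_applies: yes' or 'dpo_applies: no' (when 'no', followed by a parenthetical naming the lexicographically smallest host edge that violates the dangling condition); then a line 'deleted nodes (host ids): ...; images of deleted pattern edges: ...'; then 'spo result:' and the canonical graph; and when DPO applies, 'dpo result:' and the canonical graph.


dpo_applies: no
(the rule deletes node 7, which keeps host edge (10,7,s) outside the match image — the dangling condition fails, DPO blocks; SPO proceeds and side-deletes such edges)
deleted nodes (host ids): 7; images of deleted pattern edges: (0,7,s)
spo result:
nodes: 0:m1, 3:m2, 6:m3, 8:m3, 10:m2
edges: (0,10,s); (6,3,s); (8,10,d); (10,6,s)


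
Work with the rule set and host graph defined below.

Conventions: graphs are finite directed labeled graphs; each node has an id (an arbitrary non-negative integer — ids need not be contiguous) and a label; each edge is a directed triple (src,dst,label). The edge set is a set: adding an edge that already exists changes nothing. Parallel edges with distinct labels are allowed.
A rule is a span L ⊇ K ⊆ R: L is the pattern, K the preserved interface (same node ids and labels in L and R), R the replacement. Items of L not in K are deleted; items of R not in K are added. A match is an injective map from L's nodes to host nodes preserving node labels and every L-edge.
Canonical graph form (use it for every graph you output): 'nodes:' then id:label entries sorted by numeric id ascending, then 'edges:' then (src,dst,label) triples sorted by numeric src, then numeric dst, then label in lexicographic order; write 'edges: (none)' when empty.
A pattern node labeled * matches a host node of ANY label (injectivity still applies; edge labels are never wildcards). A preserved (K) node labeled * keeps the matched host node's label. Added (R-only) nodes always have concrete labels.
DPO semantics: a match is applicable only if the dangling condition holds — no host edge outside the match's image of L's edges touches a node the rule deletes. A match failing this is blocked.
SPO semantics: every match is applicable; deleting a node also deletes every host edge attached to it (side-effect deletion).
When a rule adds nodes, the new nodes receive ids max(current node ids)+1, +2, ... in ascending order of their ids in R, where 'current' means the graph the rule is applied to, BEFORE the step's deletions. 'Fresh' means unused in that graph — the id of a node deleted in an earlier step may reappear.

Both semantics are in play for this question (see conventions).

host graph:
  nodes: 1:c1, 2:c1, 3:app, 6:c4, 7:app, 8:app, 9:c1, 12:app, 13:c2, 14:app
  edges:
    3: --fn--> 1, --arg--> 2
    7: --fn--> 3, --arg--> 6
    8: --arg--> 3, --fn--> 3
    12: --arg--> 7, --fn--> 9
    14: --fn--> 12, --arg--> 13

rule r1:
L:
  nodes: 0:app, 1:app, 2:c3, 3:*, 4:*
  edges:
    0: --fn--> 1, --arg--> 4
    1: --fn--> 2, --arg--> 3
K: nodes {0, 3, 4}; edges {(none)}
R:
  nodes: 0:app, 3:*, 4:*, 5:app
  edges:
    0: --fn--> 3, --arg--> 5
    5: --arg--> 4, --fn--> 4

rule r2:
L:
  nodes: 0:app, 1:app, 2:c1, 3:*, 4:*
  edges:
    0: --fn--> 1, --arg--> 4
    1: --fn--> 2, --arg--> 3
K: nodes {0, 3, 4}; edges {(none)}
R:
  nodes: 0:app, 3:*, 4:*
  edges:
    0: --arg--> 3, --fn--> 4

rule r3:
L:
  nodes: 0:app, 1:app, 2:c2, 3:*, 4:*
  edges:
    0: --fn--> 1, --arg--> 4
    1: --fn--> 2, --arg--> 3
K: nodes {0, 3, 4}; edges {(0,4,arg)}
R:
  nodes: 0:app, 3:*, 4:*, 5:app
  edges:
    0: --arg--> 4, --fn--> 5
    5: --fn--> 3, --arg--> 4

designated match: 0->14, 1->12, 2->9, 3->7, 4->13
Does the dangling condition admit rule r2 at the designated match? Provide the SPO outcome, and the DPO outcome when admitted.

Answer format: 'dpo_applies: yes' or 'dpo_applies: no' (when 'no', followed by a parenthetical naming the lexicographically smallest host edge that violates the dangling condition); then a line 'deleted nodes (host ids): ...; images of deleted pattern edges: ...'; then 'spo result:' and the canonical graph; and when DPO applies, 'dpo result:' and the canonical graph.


dpo_applies: yes
deleted nodes (host ids): 9, 12; images of deleted pattern edges: (12,7,arg); (12,9,fn); (14,12,fn); (14,13,arg)
spo result:
nodes: 1:c1, 2:c1, 3:app, 6:c4, 7:app, 8:app, 13:c2, 14:app
edges: (3,1,fn); (3,2,arg); (7,3,fn); (7,6,arg); (8,3,arg); (8,3,fn); (14,7,arg); (14,13,fn)
dpo result:
nodes: 1:c1, 2:c1, 3:app, 6:c4, 7:app, 8:app, 13:c2, 14:app
edges: (3,1,fn); (3,2,arg); (7,3,fn); (7,6,arg); (8,3,arg); (8,3,fn); (14,7,arg); (14,13,fn)


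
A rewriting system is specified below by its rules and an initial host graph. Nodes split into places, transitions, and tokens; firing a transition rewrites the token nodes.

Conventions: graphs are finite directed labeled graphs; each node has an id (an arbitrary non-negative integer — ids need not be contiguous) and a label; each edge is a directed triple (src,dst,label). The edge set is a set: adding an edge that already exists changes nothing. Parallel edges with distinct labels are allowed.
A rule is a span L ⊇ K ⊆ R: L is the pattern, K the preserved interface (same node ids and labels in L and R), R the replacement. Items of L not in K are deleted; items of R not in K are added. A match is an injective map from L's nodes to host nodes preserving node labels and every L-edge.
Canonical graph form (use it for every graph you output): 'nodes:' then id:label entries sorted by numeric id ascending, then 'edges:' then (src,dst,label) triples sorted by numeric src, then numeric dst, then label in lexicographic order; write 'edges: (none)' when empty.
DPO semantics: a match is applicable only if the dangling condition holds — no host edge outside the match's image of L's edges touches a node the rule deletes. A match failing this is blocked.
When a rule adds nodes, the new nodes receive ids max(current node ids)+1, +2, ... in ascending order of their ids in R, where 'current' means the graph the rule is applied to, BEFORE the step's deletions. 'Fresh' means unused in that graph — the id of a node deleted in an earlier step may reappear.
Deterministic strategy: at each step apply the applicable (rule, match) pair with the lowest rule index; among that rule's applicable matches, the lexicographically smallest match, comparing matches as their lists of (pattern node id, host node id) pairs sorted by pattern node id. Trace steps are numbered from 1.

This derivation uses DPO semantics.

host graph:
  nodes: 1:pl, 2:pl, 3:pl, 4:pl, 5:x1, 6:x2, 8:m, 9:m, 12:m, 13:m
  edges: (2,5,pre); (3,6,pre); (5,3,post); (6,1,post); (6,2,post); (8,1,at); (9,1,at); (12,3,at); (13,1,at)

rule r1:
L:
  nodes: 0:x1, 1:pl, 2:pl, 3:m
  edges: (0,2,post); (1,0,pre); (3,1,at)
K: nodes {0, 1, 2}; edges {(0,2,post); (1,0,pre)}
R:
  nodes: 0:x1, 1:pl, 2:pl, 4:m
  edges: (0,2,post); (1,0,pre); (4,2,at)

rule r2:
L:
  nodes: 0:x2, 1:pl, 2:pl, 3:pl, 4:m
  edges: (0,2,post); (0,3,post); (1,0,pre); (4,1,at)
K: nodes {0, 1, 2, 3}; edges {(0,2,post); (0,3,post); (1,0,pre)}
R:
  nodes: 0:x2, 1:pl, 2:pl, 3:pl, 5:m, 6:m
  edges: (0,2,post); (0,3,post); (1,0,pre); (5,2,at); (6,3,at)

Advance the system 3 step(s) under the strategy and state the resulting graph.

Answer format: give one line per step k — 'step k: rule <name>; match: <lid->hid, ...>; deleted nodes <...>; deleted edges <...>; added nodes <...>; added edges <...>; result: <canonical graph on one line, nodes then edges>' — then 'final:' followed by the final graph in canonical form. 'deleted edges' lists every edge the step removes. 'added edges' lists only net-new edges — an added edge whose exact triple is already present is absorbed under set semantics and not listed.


step 1: rule r2; match: 0->6, 1->3, 2->1, 3->2, 4->12; deleted nodes 12; deleted edges (12,3,at); added nodes 14, 15; added edges (14,1,at); (15,2,at); result: nodes: 1:pl, 2:pl, 3:pl, 4:pl, 5:x1, 6:x2, 8:m, 9:m, 13:m, 14:m, 15:m edges: (2,5,pre); (3,6,pre); (5,3,post); (6,1,post); (6,2,post); (8,1,at); (9,1,at); (13,1,at); (14,1,at); (15,2,at)
step 2: rule r1; match: 0->5, 1->2, 2->3, 3->15; deleted nodes 15; deleted edges (15,2,at); added nodes 16; added edges (16,3,at); result: nodes: 1:pl, 2:pl, 3:pl, 4:pl, 5:x1, 6:x2, 8:m, 9:m, 13:m, 14:m, 16:m edges: (2,5,pre); (3,6,pre); (5,3,post); (6,1,post); (6,2,post); (8,1,at); (9,1,at); (13,1,at); (14,1,at); (16,3,at)
step 3: rule r2; match: 0->6, 1->3, 2->1, 3->2, 4->16; deleted nodes 16; deleted edges (16,3,at); added nodes 17, 18; added edges (17,1,at); (18,2,at); result: nodes: 1:pl, 2:pl, 3:pl, 4:pl, 5:x1, 6:x2, 8:m, 9:m, 13:m, 14:m, 17:m, 18:m edges: (2,5,pre); (3,6,pre); (5,3,post); (6,1,post); (6,2,post); (8,1,at); (9,1,at); (13,1,at); (14,1,at); (17,1,at); (18,2,at)
final:
nodes: 1:pl, 2:pl, 3:pl, 4:pl, 5:x1, 6:x2, 8:m, 9:m, 13:m, 14:m, 17:m, 18:m
edges: (2,5,pre); (3,6,pre); (5,3,post); (6,1,post); (6,2,post); (8,1,at); (9,1,at); (13,1,at); (14,1,at); (17,1,at); (18,2,at)


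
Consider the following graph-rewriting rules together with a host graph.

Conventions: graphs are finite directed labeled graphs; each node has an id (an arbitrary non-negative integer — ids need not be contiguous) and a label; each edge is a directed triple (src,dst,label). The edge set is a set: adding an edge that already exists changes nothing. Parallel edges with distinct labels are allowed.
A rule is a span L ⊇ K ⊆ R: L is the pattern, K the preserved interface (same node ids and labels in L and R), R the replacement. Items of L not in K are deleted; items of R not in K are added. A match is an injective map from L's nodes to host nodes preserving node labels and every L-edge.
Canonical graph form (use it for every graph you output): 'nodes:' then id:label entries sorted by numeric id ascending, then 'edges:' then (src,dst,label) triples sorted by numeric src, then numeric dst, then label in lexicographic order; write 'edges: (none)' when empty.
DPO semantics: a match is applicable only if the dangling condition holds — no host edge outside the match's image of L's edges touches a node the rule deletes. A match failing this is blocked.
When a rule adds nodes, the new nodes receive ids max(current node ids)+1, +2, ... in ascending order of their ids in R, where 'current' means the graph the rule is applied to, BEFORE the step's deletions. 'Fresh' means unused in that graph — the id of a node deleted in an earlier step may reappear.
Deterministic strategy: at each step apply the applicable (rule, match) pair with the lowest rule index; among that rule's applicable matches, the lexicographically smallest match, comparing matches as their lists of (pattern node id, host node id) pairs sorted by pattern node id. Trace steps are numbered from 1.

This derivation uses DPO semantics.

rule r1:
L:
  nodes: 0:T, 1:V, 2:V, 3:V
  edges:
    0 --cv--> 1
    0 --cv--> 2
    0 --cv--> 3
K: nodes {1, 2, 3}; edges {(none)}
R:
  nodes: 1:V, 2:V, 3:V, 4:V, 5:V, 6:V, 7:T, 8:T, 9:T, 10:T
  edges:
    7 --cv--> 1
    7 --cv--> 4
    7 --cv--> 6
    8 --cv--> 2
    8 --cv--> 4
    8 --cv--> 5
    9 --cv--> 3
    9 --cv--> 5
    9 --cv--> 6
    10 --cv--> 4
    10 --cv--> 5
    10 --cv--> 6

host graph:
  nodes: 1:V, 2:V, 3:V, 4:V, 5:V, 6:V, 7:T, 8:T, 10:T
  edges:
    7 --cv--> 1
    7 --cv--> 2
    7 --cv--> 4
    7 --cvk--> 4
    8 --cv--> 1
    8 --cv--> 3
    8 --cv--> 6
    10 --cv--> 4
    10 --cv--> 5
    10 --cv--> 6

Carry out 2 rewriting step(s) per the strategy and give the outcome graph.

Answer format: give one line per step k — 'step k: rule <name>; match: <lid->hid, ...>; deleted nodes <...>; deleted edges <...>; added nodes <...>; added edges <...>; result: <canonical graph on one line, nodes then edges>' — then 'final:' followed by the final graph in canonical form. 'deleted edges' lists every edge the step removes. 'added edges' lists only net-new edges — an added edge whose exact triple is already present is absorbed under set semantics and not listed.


step 1: rule r1; match: 0->8, 1->1, 2->3, 3->6; deleted nodes 8; deleted edges (8,1,cv); (8,3,cv); (8,6,cv); added nodes 11, 12, 13, 14, 15, 16, 17; added edges (14,1,cv); (14,11,cv); (14,13,cv); (15,3,cv); (15,11,cv); (15,12,cv); (16,6,cv); (16,12,cv); (16,13,cv); (17,11,cv); (17,12,cv); (17,13,cv); result: nodes: 1:V, 2:V, 3:V, 4:V, 5:V, 6:V, 7:T, 10:T, 11:V, 12:V, 13:V, 14:T, 15:T, 16:T, 17:T edges: (7,1,cv); (7,2,cv); (7,4,cv); (7,4,cvk); (10,4,cv); (10,5,cv); (10,6,cv); (14,1,cv); (14,11,cv); (14,13,cv); (15,3,cv); (15,11,cv); (15,12,cv); (16,6,cv); (16,12,cv); (16,13,cv); (17,11,cv); (17,12,cv); (17,13,cv)
step 2: rule r1; match: 0->10, 1->4, 2->5, 3->6; deleted nodes 10; deleted edges (10,4,cv); (10,5,cv); (10,6,cv); added nodes 18, 19, 20, 21, 22, 23, 24; added edges (21,4,cv); (21,18,cv); (21,20,cv); (22,5,cv); (22,18,cv); (22,19,cv); (23,6,cv); (23,19,cv); (23,20,cv); (24,18,cv); (24,19,cv); (24,20,cv); result: nodes: 1:V, 2:V, 3:V, 4:V, 5:V, 6:V, 7:T, 11:V, 12:V, 13:V, 14:T, 15:T, 16:T, 17:T, 18:V, 19:V, 20:V, 21:T, 22:T, 23:T, 24:T edges: (7,1,cv); (7,2,cv); (7,4,cv); (7,4,cvk); (14,1,cv); (14,11,cv); (14,13,cv); (15,3,cv); (15,11,cv); (15,12,cv); (16,6,cv); (16,12,cv); (16,13,cv); (17,11,cv); (17,12,cv); (17,13,cv); (21,4,cv); (21,18,cv); (21,20,cv); (22,5,cv); (22,18,cv); (22,19,cv); (23,6,cv); (23,19,cv); (23,20,cv); (24,18,cv); (24,19,cv); (24,20,cv)
final:
nodes: 1:V, 2:V, 3:V, 4:V, 5:V, 6:V, 7:T, 11:V, 12:V, 13:V, 14:T, 15:T, 16:T, 17:T, 18:V, 19:V, 20:V, 21:T, 22:T, 23:T, 24:T
edges: (7,1,cv); (7,2,cv); (7,4,cv); (7,4,cvk); (14,1,cv); (14,11,cv); (14,13,cv); (15,3,cv); (15,11,cv); (15,12,cv); (16,6,cv); (16,12,cv); (16,13,cv); (17,11,cv); (17,12,cv); (17,13,cv); (21,4,cv); (21,18,cv); (21,20,cv); (22,5,cv); (22,18,cv); (22,19,cv); (23,6,cv); (23,19,cv); (23,20,cv); (24,18,cv); (24,19,cv); (24,20,cv)


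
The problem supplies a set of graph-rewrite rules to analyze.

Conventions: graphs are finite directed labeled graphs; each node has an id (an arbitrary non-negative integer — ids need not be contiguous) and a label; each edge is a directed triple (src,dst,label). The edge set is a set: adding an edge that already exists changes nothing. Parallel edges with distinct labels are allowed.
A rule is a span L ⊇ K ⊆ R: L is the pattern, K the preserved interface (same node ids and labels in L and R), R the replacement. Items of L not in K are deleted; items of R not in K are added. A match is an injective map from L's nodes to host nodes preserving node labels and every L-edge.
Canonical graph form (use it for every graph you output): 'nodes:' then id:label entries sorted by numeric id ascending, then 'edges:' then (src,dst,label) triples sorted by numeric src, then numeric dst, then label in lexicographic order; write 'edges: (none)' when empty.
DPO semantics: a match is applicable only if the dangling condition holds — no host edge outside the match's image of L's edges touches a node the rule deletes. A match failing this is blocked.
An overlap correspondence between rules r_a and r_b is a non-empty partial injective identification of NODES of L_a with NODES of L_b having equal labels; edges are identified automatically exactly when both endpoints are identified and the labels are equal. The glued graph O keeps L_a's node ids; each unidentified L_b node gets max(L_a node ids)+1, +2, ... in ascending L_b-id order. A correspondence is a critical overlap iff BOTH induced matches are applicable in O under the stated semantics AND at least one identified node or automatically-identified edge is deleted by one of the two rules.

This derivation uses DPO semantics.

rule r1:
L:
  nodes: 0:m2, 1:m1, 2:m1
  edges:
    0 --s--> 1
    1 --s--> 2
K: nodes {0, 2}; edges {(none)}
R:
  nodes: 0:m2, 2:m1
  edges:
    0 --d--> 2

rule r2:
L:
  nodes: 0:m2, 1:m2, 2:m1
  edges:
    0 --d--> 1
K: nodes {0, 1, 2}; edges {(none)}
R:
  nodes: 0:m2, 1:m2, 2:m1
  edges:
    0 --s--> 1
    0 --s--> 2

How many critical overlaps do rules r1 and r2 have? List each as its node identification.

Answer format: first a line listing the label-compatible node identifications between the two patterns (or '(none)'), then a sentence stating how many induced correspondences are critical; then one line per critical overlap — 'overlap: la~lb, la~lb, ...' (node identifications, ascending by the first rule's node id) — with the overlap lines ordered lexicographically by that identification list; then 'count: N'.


label-compatible node identifications between L(r1) and L(r2): 0~0, 0~1, 1~2, 2~2
3 of the induced correspondences are critical overlaps of r1 and r2.
overlap: 0~0, 1~2
overlap: 0~1, 1~2
overlap: 1~2
count: 3


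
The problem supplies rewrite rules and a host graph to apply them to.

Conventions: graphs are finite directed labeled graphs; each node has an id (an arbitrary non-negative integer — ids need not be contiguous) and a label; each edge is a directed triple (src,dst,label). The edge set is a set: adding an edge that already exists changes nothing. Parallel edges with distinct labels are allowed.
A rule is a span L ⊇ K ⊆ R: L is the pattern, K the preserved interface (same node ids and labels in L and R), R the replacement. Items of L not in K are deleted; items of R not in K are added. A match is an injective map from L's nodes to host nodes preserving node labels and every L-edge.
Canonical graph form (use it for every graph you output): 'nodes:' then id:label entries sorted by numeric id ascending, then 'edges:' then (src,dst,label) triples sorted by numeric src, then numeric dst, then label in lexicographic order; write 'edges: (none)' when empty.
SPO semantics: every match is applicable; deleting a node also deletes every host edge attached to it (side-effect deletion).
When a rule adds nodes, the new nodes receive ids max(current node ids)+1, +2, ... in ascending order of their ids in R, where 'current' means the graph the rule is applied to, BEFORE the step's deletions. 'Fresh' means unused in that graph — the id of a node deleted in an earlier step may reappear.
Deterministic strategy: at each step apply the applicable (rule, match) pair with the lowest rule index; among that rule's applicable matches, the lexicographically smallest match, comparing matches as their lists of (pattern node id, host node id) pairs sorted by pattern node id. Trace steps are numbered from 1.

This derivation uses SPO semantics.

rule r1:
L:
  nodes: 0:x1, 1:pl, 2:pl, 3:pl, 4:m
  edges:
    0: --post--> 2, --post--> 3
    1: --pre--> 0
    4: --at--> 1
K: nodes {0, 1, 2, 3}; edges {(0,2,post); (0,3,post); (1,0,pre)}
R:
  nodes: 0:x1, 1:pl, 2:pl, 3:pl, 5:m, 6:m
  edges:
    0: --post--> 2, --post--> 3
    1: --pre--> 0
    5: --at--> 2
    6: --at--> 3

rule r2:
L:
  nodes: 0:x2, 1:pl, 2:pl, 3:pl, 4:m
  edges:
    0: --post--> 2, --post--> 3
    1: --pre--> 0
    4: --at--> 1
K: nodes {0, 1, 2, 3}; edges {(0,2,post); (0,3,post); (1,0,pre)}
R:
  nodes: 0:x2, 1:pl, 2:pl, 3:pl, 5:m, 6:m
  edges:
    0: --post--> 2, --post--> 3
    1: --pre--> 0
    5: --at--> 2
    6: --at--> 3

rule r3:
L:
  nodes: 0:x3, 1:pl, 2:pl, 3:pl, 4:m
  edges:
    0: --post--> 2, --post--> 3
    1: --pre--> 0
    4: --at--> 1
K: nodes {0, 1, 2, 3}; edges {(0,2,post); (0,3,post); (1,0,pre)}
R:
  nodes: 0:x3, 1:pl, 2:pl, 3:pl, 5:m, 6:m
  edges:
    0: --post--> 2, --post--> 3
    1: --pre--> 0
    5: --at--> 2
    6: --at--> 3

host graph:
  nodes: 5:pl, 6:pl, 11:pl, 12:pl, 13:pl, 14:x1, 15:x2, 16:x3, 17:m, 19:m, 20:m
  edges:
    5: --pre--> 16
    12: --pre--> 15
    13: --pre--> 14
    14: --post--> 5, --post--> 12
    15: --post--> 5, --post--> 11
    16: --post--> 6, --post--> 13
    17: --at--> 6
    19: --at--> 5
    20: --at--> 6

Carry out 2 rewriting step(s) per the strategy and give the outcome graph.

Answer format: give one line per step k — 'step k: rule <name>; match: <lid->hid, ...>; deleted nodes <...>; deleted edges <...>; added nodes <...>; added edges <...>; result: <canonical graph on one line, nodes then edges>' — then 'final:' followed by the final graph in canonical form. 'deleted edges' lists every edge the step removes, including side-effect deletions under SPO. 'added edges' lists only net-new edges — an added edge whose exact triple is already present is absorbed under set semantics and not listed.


step 1: rule r3; match: 0->16, 1->5, 2->6, 3->13, 4->19; deleted nodes 19; deleted edges (19,5,at); added nodes 21, 22; added edges (21,6,at); (22,13,at); result: nodes: 5:pl, 6:pl, 11:pl, 12:pl, 13:pl, 14:x1, 15:x2, 16:x3, 17:m, 20:m, 21:m, 22:m edges: (5,16,pre); (12,15,pre); (13,14,pre); (14,5,post); (14,12,post); (15,5,post); (15,11,post); (16,6,post); (16,13,post); (17,6,at); (20,6,at); (21,6,at); (22,13,at)
step 2: rule r1; match: 0->14, 1->13, 2->5, 3->12, 4->22; deleted nodes 22; deleted edges (22,13,at); added nodes 23, 24; added edges (23,5,at); (24,12,at); result: nodes: 5:pl, 6:pl, 11:pl, 12:pl, 13:pl, 14:x1, 15:x2, 16:x3, 17:m, 20:m, 21:m, 23:m, 24:m edges: (5,16,pre); (12,15,pre); (13,14,pre); (14,5,post); (14,12,post); (15,5,post); (15,11,post); (16,6,post); (16,13,post); (17,6,at); (20,6,at); (21,6,at); (23,5,at); (24,12,at)
final:
nodes: 5:pl, 6:pl, 11:pl, 12:pl, 13:pl, 14:x1, 15:x2, 16:x3, 17:m, 20:m, 21:m, 23:m, 24:m
edges: (5,16,pre); (12,15,pre); (13,14,pre); (14,5,post); (14,12,post); (15,5,post); (15,11,post); (16,6,post); (16,13,post); (17,6,at); (20,6,at); (21,6,at); (23,5,at); (24,12,at)


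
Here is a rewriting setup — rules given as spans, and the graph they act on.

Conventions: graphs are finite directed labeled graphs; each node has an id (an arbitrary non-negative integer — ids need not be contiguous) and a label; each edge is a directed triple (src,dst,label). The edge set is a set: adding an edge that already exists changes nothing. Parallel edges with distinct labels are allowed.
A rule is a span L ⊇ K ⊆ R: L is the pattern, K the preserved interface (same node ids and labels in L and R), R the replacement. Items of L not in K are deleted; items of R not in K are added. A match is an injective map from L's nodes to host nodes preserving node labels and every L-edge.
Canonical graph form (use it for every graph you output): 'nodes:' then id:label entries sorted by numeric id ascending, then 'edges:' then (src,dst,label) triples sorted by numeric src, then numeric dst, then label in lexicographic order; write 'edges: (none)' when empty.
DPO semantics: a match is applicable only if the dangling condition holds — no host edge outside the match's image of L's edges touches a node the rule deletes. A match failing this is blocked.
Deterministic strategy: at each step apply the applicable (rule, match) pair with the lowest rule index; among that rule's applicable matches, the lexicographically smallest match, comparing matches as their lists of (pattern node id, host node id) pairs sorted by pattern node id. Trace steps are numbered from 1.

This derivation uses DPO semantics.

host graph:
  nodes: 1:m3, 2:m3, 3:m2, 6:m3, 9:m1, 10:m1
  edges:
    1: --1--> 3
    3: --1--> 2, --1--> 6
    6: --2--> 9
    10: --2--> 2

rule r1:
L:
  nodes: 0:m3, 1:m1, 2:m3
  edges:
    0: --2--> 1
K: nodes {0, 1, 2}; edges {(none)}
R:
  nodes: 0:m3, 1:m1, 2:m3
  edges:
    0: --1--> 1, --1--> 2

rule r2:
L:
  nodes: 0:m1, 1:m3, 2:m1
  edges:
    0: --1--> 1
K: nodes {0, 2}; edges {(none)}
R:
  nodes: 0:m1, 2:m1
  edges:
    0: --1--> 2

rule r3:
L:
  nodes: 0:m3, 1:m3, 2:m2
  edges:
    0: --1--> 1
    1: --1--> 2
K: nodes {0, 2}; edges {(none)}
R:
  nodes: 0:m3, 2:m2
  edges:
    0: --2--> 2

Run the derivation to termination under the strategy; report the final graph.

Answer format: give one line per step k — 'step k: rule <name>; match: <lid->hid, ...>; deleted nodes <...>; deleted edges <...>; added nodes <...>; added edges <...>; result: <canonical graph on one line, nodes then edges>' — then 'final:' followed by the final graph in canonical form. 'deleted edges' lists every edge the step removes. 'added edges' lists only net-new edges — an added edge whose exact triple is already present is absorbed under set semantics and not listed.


step 1: rule r1; match: 0->6, 1->9, 2->1; deleted nodes (none); deleted edges (6,9,2); added nodes (none); added edges (6,1,1); (6,9,1); result: nodes: 1:m3, 2:m3, 3:m2, 6:m3, 9:m1, 10:m1 edges: (1,3,1); (3,2,1); (3,6,1); (6,1,1); (6,9,1); (10,2,2)
step 2: rule r3; match: 0->6, 1->1, 2->3; deleted nodes 1; deleted edges (1,3,1); (6,1,1); added nodes (none); added edges (6,3,2); result: nodes: 2:m3, 3:m2, 6:m3, 9:m1, 10:m1 edges: (3,2,1); (3,6,1); (6,3,2); (6,9,1); (10,2,2)
final:
nodes: 2:m3, 3:m2, 6:m3, 9:m1, 10:m1
edges: (3,2,1); (3,6,1); (6,3,2); (6,9,1); (10,2,2)


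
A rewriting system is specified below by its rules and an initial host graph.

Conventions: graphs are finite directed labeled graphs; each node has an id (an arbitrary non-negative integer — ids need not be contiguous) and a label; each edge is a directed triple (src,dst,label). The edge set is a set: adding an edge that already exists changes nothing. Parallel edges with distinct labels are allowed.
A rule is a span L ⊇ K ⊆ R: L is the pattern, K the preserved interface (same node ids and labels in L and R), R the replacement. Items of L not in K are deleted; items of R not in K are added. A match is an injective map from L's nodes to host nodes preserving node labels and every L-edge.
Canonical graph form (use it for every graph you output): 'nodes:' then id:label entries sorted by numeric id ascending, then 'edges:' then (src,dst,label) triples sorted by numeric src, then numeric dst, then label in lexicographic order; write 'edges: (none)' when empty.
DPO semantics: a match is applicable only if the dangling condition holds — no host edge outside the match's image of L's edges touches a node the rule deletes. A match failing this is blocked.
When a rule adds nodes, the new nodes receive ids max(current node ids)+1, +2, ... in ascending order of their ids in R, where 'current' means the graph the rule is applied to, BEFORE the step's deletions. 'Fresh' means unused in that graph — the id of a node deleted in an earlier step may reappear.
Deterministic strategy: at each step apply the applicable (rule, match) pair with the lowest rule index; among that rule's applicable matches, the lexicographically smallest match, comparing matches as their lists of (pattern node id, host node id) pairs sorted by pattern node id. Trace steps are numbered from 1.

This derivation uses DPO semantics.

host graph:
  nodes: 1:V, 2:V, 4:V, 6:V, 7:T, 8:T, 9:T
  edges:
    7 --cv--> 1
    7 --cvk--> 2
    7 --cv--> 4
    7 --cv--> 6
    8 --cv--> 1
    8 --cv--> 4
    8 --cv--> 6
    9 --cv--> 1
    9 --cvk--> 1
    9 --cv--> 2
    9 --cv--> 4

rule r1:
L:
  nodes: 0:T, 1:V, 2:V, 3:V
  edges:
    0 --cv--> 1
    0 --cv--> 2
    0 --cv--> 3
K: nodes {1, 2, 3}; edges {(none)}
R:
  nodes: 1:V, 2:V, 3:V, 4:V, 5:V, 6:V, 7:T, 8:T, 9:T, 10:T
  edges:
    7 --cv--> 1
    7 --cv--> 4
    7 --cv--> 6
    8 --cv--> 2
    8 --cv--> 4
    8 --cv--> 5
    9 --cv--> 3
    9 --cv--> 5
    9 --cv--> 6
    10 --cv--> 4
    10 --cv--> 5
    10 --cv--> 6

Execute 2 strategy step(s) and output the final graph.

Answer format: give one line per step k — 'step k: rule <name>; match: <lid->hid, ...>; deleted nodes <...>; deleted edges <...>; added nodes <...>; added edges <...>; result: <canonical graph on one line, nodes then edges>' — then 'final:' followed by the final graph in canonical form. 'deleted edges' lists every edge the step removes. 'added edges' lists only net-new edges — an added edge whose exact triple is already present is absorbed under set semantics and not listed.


step 1: rule r1; match: 0->8, 1->1, 2->4, 3->6; deleted nodes 8; deleted edges (8,1,cv); (8,4,cv); (8,6,cv); added nodes 10, 11, 12, 13, 14, 15, 16; added edges (13,1,cv); (13,10,cv); (13,12,cv); (14,4,cv); (14,10,cv); (14,11,cv); (15,6,cv); (15,11,cv); (15,12,cv); (16,10,cv); (16,11,cv); (16,12,cv); result: nodes: 1:V, 2:V, 4:V, 6:V, 7:T, 9:T, 10:V, 11:V, 12:V, 13:T, 14:T, 15:T, 16:T edges: (7,1,cv); (7,2,cvk); (7,4,cv); (7,6,cv); (9,1,cv); (9,1,cvk); (9,2,cv); (9,4,cv); (13,1,cv); (13,10,cv); (13,12,cv); (14,4,cv); (14,10,cv); (14,11,cv); (15,6,cv); (15,11,cv); (15,12,cv); (16,10,cv); (16,11,cv); (16,12,cv)
step 2: rule r1; match: 0->13, 1->1, 2->10, 3->12; deleted nodes 13; deleted edges (13,1,cv); (13,10,cv); (13,12,cv); added nodes 17, 18, 19, 20, 21, 22, 23; added edges (20,1,cv); (20,17,cv); (20,19,cv); (21,10,cv); (21,17,cv); (21,18,cv); (22,12,cv); (22,18,cv); (22,19,cv); (23,17,cv); (23,18,cv); (23,19,cv); result: nodes: 1:V, 2:V, 4:V, 6:V, 7:T, 9:T, 10:V, 11:V, 12:V, 14:T, 15:T, 16:T, 17:V, 18:V, 19:V, 20:T, 21:T, 22:T, 23:T edges: (7,1,cv); (7,2,cvk); (7,4,cv); (7,6,cv); (9,1,cv); (9,1,cvk); (9,2,cv); (9,4,cv); (14,4,cv); (14,10,cv); (14,11,cv); (15,6,cv); (15,11,cv); (15,12,cv); (16,10,cv); (16,11,cv); (16,12,cv); (20,1,cv); (20,17,cv); (20,19,cv); (21,10,cv); (21,17,cv); (21,18,cv); (22,12,cv); (22,18,cv); (22,19,cv); (23,17,cv); (23,18,cv); (23,19,cv)
final:
nodes: 1:V, 2:V, 4:V, 6:V, 7:T, 9:T, 10:V, 11:V, 12:V, 14:T, 15:T, 16:T, 17:V, 18:V, 19:V, 20:T, 21:T, 22:T, 23:T
edges: (7,1,cv); (7,2,cvk); (7,4,cv); (7,6,cv); (9,1,cv); (9,1,cvk); (9,2,cv); (9,4,cv); (14,4,cv); (14,10,cv); (14,11,cv); (15,6,cv); (15,11,cv); (15,12,cv); (16,10,cv); (16,11,cv); (16,12,cv); (20,1,cv); (20,17,cv); (20,19,cv); (21,10,cv); (21,17,cv); (21,18,cv); (22,12,cv); (22,18,cv); (22,19,cv); (23,17,cv); (23,18,cv); (23,19,cv)
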